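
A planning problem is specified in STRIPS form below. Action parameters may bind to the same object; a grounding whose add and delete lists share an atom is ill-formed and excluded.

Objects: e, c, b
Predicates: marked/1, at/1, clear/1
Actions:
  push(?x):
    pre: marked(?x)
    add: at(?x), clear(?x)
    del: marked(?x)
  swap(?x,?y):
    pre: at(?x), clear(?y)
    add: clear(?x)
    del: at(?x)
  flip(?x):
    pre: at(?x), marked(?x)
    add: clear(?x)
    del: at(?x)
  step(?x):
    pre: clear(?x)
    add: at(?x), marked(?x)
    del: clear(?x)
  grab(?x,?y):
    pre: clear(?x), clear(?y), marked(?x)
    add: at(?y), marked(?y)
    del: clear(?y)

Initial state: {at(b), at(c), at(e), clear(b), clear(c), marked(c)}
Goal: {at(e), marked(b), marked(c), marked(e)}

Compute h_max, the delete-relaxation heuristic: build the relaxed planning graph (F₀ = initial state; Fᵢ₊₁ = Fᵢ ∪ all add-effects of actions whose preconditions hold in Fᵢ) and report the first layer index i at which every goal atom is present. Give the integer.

2

F0 = init (6 atoms)
F1 = F0 ∪ {clear(e), marked(b)}  (8 atoms)
F2 = F1 ∪ {marked(e)}  (9 atoms)
goal ⊆ F2  ⇒  h_max = 2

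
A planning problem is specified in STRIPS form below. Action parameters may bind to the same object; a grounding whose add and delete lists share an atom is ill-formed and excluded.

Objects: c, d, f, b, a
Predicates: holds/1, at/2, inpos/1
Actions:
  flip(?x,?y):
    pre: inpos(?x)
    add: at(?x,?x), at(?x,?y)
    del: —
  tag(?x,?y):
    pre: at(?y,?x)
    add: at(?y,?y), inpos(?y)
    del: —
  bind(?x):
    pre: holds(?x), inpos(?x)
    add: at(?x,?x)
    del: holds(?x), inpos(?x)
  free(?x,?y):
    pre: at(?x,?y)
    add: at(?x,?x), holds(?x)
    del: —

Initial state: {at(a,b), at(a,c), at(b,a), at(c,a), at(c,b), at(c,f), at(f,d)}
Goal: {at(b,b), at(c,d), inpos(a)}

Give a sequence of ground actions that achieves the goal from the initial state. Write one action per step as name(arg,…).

1. tag(c,a)  →  {at(a,a), at(a,b), at(a,c), at(b,a), at(c,a), at(c,b), at(c,f), at(f,d), inpos(a)}
2. tag(f,c)  →  {at(a,a), at(a,b), at(a,c), at(b,a), at(c,a), at(c,b), at(c,c), at(c,f), at(f,d), inpos(a), inpos(c)}
3. flip(c,d)  →  {at(a,a), at(a,b), at(a,c), at(b,a), at(c,a), at(c,b), at(c,c), at(c,d), at(c,f), at(f,d), inpos(a), inpos(c)}
4. tag(a,b)  →  {at(a,a), at(a,b), at(a,c), at(b,a), at(b,b), at(c,a), at(c,b), at(c,c), at(c,d), at(c,f), at(f,d), inpos(a), inpos(b), inpos(c)}

tag(c,a); tag(f,c); flip(c,d); tag(a,b)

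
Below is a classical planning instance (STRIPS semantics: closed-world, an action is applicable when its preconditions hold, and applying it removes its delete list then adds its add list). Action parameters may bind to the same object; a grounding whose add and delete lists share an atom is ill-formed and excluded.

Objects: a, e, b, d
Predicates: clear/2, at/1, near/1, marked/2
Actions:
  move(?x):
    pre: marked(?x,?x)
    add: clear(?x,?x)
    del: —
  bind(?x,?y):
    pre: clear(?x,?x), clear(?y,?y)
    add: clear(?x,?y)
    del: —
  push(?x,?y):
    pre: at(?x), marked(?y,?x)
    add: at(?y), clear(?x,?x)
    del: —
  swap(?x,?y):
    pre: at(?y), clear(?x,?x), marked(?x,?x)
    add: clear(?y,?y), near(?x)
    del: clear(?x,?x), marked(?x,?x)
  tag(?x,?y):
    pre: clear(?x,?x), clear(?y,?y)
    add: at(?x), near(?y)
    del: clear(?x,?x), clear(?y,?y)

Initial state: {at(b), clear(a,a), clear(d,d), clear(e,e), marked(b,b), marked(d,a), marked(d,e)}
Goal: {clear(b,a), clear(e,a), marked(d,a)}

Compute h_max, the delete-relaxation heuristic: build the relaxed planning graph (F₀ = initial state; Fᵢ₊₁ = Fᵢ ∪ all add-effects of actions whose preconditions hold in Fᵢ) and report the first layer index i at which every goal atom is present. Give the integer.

F0 = init (7 atoms)
F1 = F0 ∪ {at(a), at(d), at(e), clear(a,d), clear(a,e), clear(b,b), clear(d,a), clear(d,e), clear(e,a), clear(e,d), near(a), near(d), near(e)}  (20 atoms)
F2 = F1 ∪ {clear(a,b), clear(b,a), clear(b,d), clear(b,e), clear(d,b), clear(e,b), near(b)}  (27 atoms)
goal ⊆ F2  ⇒  h_max = 2

2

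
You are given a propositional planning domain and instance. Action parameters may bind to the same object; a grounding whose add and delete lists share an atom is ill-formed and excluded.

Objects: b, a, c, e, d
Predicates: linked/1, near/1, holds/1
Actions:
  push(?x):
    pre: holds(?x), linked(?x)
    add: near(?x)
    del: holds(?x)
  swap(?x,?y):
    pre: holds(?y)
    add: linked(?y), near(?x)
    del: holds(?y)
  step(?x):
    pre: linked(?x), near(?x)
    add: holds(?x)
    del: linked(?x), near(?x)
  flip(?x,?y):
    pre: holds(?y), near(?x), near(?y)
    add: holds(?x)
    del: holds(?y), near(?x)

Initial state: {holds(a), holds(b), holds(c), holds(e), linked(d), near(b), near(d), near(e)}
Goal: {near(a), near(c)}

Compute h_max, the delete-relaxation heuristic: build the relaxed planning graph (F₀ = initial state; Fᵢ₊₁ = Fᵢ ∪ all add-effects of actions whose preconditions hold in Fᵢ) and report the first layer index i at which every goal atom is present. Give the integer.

F0 = init (8 atoms)
F1 = F0 ∪ {holds(d), linked(a), linked(b), linked(c), linked(e), near(a), near(c)}  (15 atoms)
goal ⊆ F1  ⇒  h_max = 1

1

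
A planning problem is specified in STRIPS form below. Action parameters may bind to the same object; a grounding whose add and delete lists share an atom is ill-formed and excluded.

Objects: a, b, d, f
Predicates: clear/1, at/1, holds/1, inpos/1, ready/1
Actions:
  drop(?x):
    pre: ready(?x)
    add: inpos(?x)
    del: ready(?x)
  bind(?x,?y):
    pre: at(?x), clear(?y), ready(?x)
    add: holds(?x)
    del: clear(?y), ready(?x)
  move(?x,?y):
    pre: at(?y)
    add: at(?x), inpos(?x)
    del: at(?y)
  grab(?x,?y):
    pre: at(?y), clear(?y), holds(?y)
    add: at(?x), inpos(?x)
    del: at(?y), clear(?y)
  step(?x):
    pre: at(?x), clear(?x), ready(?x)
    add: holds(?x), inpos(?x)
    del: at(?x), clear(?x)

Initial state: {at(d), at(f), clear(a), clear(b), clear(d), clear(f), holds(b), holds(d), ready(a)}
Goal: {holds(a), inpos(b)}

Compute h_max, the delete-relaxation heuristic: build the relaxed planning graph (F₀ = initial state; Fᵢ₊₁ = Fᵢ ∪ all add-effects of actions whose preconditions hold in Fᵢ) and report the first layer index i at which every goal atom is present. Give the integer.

2

F0 = init (9 atoms)
F1 = F0 ∪ {at(a), at(b), inpos(a), inpos(b), inpos(d), inpos(f)}  (15 atoms)
F2 = F1 ∪ {holds(a)}  (16 atoms)
goal ⊆ F2  ⇒  h_max = 2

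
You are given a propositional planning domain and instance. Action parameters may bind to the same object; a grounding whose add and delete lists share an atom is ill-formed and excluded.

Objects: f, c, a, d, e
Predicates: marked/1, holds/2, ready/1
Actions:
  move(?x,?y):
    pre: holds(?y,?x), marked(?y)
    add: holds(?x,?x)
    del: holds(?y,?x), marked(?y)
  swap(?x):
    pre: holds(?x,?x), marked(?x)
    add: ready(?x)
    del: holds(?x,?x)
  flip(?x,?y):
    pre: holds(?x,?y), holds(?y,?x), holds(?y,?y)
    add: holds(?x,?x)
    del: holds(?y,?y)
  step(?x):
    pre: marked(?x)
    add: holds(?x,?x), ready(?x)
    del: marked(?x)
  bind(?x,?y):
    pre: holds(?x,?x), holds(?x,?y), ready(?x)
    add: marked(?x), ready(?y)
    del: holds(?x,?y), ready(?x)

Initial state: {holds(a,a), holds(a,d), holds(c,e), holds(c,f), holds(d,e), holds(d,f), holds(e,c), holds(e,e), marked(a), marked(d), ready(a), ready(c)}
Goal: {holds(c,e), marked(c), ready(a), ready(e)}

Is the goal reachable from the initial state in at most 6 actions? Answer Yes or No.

1. flip(c,e)  →  {holds(a,a), holds(a,d), holds(c,c), holds(c,e), holds(c,f), holds(d,e), holds(d,f), holds(e,c), marked(a), marked(d), ready(a), ready(c)}
2. step(d)  →  {holds(a,a), holds(a,d), holds(c,c), holds(c,e), holds(c,f), holds(d,d), holds(d,e), holds(d,f), holds(e,c), marked(a), ready(a), ready(c), ready(d)}
3. bind(c,f)  →  {holds(a,a), holds(a,d), holds(c,c), holds(c,e), holds(d,d), holds(d,e), holds(d,f), holds(e,c), marked(a), marked(c), ready(a), ready(d), ready(f)}
4. bind(d,e)  →  {holds(a,a), holds(a,d), holds(c,c), holds(c,e), holds(d,d), holds(d,f), holds(e,c), marked(a), marked(c), marked(d), ready(a), ready(e), ready(f)}
optimal plan length = 4; 4 ≤ 6

Yes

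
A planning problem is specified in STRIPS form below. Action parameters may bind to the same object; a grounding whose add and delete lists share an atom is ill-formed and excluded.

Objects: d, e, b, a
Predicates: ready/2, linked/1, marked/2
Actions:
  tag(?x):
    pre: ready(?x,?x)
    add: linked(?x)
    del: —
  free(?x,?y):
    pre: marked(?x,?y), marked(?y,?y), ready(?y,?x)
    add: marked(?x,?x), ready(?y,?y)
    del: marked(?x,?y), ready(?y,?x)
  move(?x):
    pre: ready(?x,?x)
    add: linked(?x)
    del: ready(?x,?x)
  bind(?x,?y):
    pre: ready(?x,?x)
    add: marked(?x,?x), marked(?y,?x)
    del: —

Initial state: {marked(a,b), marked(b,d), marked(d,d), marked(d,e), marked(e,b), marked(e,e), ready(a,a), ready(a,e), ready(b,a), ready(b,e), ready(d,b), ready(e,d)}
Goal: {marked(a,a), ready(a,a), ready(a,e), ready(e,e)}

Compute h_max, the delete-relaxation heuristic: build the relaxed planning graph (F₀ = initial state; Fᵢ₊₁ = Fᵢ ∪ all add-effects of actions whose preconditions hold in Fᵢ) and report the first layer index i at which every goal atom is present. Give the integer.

1

F0 = init (12 atoms)
F1 = F0 ∪ {linked(a), marked(a,a), marked(b,a), marked(b,b), marked(d,a), marked(e,a), ready(d,d), ready(e,e)}  (20 atoms)
goal ⊆ F1  ⇒  h_max = 1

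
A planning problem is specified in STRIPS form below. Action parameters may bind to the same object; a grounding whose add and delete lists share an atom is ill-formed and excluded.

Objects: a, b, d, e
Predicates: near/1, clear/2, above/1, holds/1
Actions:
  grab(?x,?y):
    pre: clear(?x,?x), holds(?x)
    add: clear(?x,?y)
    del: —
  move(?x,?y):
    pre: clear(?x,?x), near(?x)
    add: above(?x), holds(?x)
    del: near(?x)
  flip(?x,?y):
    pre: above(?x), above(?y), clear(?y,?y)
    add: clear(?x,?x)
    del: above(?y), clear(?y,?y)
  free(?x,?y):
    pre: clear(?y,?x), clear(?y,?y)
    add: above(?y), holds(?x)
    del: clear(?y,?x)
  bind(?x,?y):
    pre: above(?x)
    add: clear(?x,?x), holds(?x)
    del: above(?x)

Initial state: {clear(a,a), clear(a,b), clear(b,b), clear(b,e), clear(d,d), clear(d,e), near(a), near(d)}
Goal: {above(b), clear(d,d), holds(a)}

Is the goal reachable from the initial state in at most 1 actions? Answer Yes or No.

1. move(a,a)  →  {above(a), clear(a,a), clear(a,b), clear(b,b), clear(b,e), clear(d,d), clear(d,e), holds(a), near(d)}
2. free(b,b)  →  {above(a), above(b), clear(a,a), clear(a,b), clear(b,e), clear(d,d), clear(d,e), holds(a), holds(b), near(d)}
optimal plan length = 2; 2 > 1

No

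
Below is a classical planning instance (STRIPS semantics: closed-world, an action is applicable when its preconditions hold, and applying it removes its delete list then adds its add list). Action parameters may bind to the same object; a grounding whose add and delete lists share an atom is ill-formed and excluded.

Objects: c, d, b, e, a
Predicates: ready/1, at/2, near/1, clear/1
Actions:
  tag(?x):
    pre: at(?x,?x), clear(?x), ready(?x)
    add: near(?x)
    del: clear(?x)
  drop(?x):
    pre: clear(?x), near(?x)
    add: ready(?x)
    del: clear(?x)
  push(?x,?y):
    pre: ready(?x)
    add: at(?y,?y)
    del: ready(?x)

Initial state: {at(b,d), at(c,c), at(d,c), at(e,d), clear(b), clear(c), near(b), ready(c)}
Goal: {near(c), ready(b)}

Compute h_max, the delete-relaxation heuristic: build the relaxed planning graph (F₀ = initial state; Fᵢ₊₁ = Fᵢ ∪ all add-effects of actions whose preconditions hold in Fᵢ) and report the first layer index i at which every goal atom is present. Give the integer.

F0 = init (8 atoms)
F1 = F0 ∪ {at(a,a), at(b,b), at(d,d), at(e,e), near(c), ready(b)}  (14 atoms)
goal ⊆ F1  ⇒  h_max = 1

1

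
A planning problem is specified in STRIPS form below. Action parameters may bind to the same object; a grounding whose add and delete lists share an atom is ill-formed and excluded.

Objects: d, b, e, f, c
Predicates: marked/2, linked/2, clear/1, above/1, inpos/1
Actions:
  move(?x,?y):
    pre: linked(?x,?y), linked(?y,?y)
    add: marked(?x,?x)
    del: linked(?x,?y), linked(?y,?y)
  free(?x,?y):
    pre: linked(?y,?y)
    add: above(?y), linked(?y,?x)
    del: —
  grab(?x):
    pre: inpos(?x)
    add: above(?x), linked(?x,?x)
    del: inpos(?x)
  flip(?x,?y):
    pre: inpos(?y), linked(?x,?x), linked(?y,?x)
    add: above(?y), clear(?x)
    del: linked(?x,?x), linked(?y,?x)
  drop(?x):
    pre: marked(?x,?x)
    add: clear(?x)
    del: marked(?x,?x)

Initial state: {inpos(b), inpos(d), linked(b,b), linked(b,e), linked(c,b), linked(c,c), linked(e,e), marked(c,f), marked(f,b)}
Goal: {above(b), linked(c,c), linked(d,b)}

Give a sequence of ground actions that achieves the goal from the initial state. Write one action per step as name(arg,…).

free(d,b); grab(d); free(b,d)

1. free(d,b)  →  {above(b), inpos(b), inpos(d), linked(b,b), linked(b,d), linked(b,e), linked(c,b), linked(c,c), linked(e,e), marked(c,f), marked(f,b)}
2. grab(d)  →  {above(b), above(d), inpos(b), linked(b,b), linked(b,d), linked(b,e), linked(c,b), linked(c,c), linked(d,d), linked(e,e), marked(c,f), marked(f,b)}
3. free(b,d)  →  {above(b), above(d), inpos(b), linked(b,b), linked(b,d), linked(b,e), linked(c,b), linked(c,c), linked(d,b), linked(d,d), linked(e,e), marked(c,f), marked(f,b)}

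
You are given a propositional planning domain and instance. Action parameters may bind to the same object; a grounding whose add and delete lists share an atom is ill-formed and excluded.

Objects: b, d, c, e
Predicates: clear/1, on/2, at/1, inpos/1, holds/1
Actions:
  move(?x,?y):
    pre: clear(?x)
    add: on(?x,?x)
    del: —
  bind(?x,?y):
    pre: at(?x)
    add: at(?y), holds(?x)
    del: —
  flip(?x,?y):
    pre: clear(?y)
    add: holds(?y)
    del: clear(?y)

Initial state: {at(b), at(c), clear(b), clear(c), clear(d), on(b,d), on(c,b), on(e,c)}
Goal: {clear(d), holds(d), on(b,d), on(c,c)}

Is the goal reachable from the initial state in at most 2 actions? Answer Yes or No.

1. move(c,b)  →  {at(b), at(c), clear(b), clear(c), clear(d), on(b,d), on(c,b), on(c,c), on(e,c)}
2. bind(b,d)  →  {at(b), at(c), at(d), clear(b), clear(c), clear(d), holds(b), on(b,d), on(c,b), on(c,c), on(e,c)}
3. bind(d,b)  →  {at(b), at(c), at(d), clear(b), clear(c), clear(d), holds(b), holds(d), on(b,d), on(c,b), on(c,c), on(e,c)}
optimal plan length = 3; 3 > 2

No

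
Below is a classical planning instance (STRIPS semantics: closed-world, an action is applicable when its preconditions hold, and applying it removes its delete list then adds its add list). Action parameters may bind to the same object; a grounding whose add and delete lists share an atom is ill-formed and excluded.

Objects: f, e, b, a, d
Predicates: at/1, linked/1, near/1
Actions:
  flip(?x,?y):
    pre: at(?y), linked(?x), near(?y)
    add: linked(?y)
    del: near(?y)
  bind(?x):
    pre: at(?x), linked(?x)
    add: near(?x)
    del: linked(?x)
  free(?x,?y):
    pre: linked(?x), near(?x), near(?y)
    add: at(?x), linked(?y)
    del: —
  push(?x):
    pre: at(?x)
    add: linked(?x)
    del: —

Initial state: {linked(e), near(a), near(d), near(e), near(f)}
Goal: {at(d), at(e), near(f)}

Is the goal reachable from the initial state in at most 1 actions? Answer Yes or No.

No

1. free(e,d)  →  {at(e), linked(d), linked(e), near(a), near(d), near(e), near(f)}
2. free(d,f)  →  {at(d), at(e), linked(d), linked(e), linked(f), near(a), near(d), near(e), near(f)}
optimal plan length = 2; 2 > 1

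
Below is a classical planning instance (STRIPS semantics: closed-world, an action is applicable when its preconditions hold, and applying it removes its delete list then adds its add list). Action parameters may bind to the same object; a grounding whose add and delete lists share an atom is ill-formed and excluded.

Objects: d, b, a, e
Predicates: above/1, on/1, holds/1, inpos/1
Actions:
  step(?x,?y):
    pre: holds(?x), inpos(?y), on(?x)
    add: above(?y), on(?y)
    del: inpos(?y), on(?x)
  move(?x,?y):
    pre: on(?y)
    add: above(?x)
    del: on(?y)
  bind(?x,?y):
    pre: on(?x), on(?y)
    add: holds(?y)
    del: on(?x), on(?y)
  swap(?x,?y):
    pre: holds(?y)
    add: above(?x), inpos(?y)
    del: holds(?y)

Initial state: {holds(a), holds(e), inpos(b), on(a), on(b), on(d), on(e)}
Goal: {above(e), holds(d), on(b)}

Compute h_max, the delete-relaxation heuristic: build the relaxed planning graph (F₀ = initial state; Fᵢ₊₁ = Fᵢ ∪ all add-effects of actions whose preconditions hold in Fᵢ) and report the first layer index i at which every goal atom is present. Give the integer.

1

F0 = init (7 atoms)
F1 = F0 ∪ {above(a), above(b), above(d), above(e), holds(b), holds(d), inpos(a), inpos(e)}  (15 atoms)
goal ⊆ F1  ⇒  h_max = 1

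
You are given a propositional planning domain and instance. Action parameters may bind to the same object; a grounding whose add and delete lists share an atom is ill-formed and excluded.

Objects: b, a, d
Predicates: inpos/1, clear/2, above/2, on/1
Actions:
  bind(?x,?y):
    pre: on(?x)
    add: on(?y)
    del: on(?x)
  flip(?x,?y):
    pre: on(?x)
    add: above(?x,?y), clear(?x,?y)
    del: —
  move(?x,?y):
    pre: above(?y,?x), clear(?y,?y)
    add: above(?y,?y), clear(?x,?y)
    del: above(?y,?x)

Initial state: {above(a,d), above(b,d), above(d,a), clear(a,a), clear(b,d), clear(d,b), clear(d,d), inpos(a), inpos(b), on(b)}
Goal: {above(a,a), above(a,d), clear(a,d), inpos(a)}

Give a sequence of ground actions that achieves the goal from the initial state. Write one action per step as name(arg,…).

1. bind(b,a)  →  {above(a,d), above(b,d), above(d,a), clear(a,a), clear(b,d), clear(d,b), clear(d,d), inpos(a), inpos(b), on(a)}
2. flip(a,a)  →  {above(a,a), above(a,d), above(b,d), above(d,a), clear(a,a), clear(b,d), clear(d,b), clear(d,d), inpos(a), inpos(b), on(a)}
3. flip(a,d)  →  {above(a,a), above(a,d), above(b,d), above(d,a), clear(a,a), clear(a,d), clear(b,d), clear(d,b), clear(d,d), inpos(a), inpos(b), on(a)}

bind(b,a); flip(a,a); flip(a,d)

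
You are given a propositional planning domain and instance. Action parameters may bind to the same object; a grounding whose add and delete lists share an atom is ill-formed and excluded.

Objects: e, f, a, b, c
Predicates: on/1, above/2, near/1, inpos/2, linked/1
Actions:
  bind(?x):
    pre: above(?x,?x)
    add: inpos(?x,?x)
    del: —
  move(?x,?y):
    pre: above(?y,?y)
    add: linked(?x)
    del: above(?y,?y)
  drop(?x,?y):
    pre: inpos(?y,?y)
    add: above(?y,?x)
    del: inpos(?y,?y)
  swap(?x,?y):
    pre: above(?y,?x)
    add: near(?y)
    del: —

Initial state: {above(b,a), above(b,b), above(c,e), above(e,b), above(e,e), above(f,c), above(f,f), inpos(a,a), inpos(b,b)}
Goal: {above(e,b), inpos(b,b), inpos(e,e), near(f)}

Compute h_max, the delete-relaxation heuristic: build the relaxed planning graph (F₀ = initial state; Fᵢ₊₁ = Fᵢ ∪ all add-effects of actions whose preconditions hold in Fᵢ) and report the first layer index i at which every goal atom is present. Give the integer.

1

F0 = init (9 atoms)
F1 = F0 ∪ {above(a,a), above(a,b), above(a,c), above(a,e), above(a,f), above(b,c), above(b,e), above(b,f), inpos(e,e), inpos(f,f), linked(a), linked(b), linked(c), linked(e), linked(f), near(b), near(c), near(e), near(f)}  (28 atoms)
goal ⊆ F1  ⇒  h_max = 1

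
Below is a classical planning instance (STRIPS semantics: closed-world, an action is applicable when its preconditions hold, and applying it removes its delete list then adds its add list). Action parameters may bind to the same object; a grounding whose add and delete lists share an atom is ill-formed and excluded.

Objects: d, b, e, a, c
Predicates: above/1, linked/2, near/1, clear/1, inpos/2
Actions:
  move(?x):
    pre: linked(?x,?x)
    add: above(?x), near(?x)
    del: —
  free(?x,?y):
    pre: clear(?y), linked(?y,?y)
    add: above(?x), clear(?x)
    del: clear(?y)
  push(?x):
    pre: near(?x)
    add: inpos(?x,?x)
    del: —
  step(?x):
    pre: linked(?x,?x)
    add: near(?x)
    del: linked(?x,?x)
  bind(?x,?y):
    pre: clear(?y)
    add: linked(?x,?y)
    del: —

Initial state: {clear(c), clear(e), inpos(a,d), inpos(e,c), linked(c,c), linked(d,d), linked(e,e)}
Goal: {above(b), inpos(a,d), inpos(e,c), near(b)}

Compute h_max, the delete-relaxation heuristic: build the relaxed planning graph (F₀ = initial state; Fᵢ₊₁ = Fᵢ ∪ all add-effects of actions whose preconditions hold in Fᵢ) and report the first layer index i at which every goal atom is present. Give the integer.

F0 = init (7 atoms)
F1 = F0 ∪ {above(a), above(b), above(c), above(d), above(e), clear(a), clear(b), clear(d), linked(a,c), linked(a,e), linked(b,c), linked(b,e), linked(c,e), linked(d,c), linked(d,e), linked(e,c), near(c), near(d), near(e)}  (26 atoms)
F2 = F1 ∪ {inpos(c,c), inpos(d,d), inpos(e,e), linked(a,a), linked(a,b), linked(a,d), linked(b,a), linked(b,b), linked(b,d), linked(c,a), linked(c,b), linked(c,d), linked(d,a), linked(d,b), linked(e,a), linked(e,b), linked(e,d)}  (43 atoms)
F3 = F2 ∪ {near(a), near(b)}  (45 atoms)
goal ⊆ F3  ⇒  h_max = 3

3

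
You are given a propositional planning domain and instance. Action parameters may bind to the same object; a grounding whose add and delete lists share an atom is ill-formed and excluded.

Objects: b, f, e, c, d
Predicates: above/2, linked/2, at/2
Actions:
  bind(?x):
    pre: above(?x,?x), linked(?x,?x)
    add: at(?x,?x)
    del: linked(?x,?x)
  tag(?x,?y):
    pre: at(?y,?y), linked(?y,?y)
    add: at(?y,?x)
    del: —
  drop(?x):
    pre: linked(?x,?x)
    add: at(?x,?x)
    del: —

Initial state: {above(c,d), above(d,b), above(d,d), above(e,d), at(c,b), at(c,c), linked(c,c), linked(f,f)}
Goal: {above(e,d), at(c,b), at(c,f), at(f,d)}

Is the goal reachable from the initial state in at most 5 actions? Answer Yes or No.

1. tag(f,c)  →  {above(c,d), above(d,b), above(d,d), above(e,d), at(c,b), at(c,c), at(c,f), linked(c,c), linked(f,f)}
2. drop(f)  →  {above(c,d), above(d,b), above(d,d), above(e,d), at(c,b), at(c,c), at(c,f), at(f,f), linked(c,c), linked(f,f)}
3. tag(d,f)  →  {above(c,d), above(d,b), above(d,d), above(e,d), at(c,b), at(c,c), at(c,f), at(f,d), at(f,f), linked(c,c), linked(f,f)}
optimal plan length = 3; 3 ≤ 5

Yes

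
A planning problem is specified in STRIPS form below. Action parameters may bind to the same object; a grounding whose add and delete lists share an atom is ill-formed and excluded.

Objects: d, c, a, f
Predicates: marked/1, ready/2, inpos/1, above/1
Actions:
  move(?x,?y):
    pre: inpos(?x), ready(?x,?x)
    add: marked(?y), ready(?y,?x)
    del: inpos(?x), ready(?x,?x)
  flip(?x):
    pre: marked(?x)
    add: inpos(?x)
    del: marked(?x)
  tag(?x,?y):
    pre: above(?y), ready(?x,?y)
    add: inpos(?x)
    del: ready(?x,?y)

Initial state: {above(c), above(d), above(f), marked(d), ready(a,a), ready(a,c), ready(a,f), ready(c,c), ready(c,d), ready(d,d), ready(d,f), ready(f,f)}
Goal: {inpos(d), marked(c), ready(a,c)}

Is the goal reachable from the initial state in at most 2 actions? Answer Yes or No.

No

1. flip(d)  →  {above(c), above(d), above(f), inpos(d), ready(a,a), ready(a,c), ready(a,f), ready(c,c), ready(c,d), ready(d,d), ready(d,f), ready(f,f)}
2. move(d,c)  →  {above(c), above(d), above(f), marked(c), ready(a,a), ready(a,c), ready(a,f), ready(c,c), ready(c,d), ready(d,f), ready(f,f)}
3. tag(d,f)  →  {above(c), above(d), above(f), inpos(d), marked(c), ready(a,a), ready(a,c), ready(a,f), ready(c,c), ready(c,d), ready(f,f)}
optimal plan length = 3; 3 > 2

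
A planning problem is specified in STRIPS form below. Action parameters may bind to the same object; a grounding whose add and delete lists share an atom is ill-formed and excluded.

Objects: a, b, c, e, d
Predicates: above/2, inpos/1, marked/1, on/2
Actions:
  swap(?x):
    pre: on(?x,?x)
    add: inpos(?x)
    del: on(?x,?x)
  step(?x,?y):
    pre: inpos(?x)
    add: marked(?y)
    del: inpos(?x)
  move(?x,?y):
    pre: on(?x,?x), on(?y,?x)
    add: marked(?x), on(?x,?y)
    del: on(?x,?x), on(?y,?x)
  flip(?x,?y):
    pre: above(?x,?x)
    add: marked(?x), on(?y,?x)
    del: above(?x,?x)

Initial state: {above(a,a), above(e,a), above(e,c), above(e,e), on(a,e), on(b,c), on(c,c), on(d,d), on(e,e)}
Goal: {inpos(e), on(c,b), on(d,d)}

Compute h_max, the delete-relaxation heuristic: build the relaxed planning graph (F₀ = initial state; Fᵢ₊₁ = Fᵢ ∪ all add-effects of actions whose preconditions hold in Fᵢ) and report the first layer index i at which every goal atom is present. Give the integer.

F0 = init (9 atoms)
F1 = F0 ∪ {inpos(c), inpos(d), inpos(e), marked(a), marked(c), marked(e), on(a,a), on(b,a), on(b,e), on(c,a), on(c,b), on(c,e), on(d,a), on(d,e), on(e,a)}  (24 atoms)
goal ⊆ F1  ⇒  h_max = 1

1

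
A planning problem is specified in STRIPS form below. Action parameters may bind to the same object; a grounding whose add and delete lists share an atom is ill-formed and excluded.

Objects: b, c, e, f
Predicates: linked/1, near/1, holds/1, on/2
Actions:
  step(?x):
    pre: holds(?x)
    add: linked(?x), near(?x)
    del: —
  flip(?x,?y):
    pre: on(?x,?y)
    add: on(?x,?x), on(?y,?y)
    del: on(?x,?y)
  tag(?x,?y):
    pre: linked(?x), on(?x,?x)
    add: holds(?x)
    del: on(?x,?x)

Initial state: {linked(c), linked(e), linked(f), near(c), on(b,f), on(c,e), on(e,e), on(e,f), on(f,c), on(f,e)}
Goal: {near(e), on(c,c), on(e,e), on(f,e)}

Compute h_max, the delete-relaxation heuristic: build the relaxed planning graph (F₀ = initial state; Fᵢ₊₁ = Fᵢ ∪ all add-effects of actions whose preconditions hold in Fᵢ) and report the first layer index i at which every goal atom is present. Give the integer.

F0 = init (10 atoms)
F1 = F0 ∪ {holds(e), on(b,b), on(c,c), on(f,f)}  (14 atoms)
F2 = F1 ∪ {holds(c), holds(f), near(e)}  (17 atoms)
goal ⊆ F2  ⇒  h_max = 2

2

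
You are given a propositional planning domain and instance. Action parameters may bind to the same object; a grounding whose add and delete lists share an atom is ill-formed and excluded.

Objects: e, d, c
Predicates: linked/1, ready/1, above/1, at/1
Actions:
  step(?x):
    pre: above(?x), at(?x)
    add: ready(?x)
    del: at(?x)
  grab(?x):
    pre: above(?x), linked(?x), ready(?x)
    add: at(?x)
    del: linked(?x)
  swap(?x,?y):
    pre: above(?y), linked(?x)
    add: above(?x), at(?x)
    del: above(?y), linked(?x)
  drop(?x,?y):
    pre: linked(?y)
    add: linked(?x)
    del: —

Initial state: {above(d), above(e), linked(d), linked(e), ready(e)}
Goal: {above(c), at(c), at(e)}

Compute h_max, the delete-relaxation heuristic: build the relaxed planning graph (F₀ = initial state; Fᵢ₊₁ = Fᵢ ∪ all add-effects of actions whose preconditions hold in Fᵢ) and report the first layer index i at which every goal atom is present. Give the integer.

2

F0 = init (5 atoms)
F1 = F0 ∪ {at(d), at(e), linked(c)}  (8 atoms)
F2 = F1 ∪ {above(c), at(c), ready(d)}  (11 atoms)
goal ⊆ F2  ⇒  h_max = 2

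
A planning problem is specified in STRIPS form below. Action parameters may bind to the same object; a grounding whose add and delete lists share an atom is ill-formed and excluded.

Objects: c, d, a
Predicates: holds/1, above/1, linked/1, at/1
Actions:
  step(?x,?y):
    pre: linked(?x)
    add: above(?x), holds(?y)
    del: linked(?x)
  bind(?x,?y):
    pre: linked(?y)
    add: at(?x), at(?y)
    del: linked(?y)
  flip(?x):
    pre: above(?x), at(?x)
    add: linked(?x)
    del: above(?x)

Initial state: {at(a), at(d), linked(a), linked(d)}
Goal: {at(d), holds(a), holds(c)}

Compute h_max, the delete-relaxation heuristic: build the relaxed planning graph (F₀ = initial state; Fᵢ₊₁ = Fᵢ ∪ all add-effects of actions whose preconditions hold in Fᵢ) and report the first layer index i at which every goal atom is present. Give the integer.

F0 = init (4 atoms)
F1 = F0 ∪ {above(a), above(d), at(c), holds(a), holds(c), holds(d)}  (10 atoms)
goal ⊆ F1  ⇒  h_max = 1

1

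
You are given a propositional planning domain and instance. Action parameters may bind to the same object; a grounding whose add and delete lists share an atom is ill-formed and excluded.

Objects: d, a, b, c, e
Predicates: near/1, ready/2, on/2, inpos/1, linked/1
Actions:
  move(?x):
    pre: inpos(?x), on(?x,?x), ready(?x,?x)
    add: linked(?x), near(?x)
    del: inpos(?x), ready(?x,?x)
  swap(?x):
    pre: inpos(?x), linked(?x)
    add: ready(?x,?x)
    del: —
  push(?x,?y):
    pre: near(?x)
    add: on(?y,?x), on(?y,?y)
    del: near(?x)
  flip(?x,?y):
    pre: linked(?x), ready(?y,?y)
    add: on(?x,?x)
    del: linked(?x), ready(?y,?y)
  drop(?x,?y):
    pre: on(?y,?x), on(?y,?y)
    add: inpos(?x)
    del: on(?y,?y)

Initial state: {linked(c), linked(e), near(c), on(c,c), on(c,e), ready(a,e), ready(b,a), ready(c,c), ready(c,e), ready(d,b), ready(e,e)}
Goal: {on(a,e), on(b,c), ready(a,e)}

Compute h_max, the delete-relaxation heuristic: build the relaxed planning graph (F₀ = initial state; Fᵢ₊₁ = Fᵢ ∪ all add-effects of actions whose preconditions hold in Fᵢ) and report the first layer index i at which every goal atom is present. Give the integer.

F0 = init (11 atoms)
F1 = F0 ∪ {inpos(c), inpos(e), on(a,a), on(a,c), on(b,b), on(b,c), on(d,c), on(d,d), on(e,c), on(e,e)}  (21 atoms)
F2 = F1 ∪ {inpos(a), inpos(b), inpos(d), near(e)}  (25 atoms)
F3 = F2 ∪ {on(a,e), on(b,e), on(d,e)}  (28 atoms)
goal ⊆ F3  ⇒  h_max = 3

3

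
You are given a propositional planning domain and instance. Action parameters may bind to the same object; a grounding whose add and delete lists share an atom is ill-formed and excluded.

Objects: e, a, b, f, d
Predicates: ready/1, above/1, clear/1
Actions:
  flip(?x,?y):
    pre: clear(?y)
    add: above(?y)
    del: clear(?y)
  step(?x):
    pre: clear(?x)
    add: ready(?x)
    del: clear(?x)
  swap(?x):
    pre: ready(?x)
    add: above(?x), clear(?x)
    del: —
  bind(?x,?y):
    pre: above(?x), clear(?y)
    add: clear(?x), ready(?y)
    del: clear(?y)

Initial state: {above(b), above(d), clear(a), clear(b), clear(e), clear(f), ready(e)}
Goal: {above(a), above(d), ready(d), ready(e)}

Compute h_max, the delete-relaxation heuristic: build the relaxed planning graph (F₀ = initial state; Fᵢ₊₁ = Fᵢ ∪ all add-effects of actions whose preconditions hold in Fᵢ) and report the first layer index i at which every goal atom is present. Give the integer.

F0 = init (7 atoms)
F1 = F0 ∪ {above(a), above(e), above(f), clear(d), ready(a), ready(b), ready(f)}  (14 atoms)
F2 = F1 ∪ {ready(d)}  (15 atoms)
goal ⊆ F2  ⇒  h_max = 2

2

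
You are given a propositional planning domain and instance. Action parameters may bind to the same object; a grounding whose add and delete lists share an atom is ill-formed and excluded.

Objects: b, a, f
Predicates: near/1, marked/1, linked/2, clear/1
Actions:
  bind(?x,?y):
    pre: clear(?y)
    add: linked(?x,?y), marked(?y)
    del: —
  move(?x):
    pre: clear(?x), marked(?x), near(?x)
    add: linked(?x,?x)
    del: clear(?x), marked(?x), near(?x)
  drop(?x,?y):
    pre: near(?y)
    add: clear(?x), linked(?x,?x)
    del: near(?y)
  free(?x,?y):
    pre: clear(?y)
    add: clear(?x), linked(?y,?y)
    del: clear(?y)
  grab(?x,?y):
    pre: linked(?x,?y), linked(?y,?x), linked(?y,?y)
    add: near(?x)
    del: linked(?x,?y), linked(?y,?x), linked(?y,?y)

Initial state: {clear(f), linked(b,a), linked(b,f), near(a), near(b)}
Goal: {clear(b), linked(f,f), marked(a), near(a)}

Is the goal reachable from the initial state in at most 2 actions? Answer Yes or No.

1. drop(b,b)  →  {clear(b), clear(f), linked(b,a), linked(b,b), linked(b,f), near(a)}
2. free(a,f)  →  {clear(a), clear(b), linked(b,a), linked(b,b), linked(b,f), linked(f,f), near(a)}
3. bind(b,a)  →  {clear(a), clear(b), linked(b,a), linked(b,b), linked(b,f), linked(f,f), marked(a), near(a)}
optimal plan length = 3; 3 > 2

No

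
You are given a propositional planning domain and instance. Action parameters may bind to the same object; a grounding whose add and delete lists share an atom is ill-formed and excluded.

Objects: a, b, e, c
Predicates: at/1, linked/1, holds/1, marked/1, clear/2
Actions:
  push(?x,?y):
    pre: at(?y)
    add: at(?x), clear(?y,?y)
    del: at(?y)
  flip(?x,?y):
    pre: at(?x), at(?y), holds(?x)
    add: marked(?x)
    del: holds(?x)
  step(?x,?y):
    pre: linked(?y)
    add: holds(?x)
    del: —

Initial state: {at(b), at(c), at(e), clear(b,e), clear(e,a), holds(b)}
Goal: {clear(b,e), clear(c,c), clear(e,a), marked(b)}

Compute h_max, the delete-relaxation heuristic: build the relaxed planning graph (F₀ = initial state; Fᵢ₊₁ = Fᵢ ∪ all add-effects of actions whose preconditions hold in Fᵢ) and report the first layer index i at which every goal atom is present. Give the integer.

F0 = init (6 atoms)
F1 = F0 ∪ {at(a), clear(b,b), clear(c,c), clear(e,e), marked(b)}  (11 atoms)
goal ⊆ F1  ⇒  h_max = 1

1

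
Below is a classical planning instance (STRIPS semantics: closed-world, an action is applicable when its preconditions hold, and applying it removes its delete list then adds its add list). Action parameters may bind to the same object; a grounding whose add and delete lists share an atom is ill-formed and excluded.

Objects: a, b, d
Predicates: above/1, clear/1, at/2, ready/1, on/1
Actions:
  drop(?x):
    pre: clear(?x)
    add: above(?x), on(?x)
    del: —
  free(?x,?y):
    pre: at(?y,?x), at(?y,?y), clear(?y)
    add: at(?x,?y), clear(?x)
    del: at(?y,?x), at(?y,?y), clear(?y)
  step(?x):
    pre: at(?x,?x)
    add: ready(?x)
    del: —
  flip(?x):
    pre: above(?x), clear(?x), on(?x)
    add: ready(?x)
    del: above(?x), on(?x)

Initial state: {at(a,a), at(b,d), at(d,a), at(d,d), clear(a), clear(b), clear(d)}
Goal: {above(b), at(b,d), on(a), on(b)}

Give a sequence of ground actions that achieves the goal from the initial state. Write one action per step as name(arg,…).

1. drop(a)  →  {above(a), at(a,a), at(b,d), at(d,a), at(d,d), clear(a), clear(b), clear(d), on(a)}
2. drop(b)  →  {above(a), above(b), at(a,a), at(b,d), at(d,a), at(d,d), clear(a), clear(b), clear(d), on(a), on(b)}

drop(a); drop(b)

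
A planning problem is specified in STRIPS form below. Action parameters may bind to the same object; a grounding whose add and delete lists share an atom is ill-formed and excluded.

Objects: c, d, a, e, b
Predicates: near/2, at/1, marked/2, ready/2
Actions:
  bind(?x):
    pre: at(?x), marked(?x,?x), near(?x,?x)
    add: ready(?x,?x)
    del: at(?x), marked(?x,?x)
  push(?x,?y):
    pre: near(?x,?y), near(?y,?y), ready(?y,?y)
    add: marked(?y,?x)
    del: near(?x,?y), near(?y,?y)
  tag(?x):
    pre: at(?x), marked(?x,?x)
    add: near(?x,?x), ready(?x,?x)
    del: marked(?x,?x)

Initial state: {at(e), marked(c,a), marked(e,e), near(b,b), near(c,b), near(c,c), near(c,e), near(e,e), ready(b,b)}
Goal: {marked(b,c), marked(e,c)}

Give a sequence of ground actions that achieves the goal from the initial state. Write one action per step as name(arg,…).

1. bind(e)  →  {marked(c,a), near(b,b), near(c,b), near(c,c), near(c,e), near(e,e), ready(b,b), ready(e,e)}
2. push(c,e)  →  {marked(c,a), marked(e,c), near(b,b), near(c,b), near(c,c), ready(b,b), ready(e,e)}
3. push(c,b)  →  {marked(b,c), marked(c,a), marked(e,c), near(c,c), ready(b,b), ready(e,e)}

bind(e); push(c,e); push(c,b)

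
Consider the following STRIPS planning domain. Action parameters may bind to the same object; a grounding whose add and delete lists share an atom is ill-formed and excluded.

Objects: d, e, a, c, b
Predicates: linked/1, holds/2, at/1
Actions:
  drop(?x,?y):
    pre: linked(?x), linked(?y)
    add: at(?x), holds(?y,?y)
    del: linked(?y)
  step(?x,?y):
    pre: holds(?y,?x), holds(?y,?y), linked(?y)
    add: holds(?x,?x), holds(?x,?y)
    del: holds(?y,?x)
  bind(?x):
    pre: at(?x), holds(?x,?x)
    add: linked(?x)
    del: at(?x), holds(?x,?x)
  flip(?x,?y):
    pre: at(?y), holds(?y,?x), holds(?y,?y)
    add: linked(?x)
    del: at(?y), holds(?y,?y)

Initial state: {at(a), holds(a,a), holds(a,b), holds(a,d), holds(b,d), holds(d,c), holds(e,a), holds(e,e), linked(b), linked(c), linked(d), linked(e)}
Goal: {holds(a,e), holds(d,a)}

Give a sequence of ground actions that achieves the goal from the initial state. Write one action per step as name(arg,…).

1. bind(a)  →  {holds(a,b), holds(a,d), holds(b,d), holds(d,c), holds(e,a), holds(e,e), linked(a), linked(b), linked(c), linked(d), linked(e)}
2. step(a,e)  →  {holds(a,a), holds(a,b), holds(a,d), holds(a,e), holds(b,d), holds(d,c), holds(e,e), linked(a), linked(b), linked(c), linked(d), linked(e)}
3. step(d,a)  →  {holds(a,a), holds(a,b), holds(a,e), holds(b,d), holds(d,a), holds(d,c), holds(d,d), holds(e,e), linked(a), linked(b), linked(c), linked(d), linked(e)}

bind(a); step(a,e); step(d,a)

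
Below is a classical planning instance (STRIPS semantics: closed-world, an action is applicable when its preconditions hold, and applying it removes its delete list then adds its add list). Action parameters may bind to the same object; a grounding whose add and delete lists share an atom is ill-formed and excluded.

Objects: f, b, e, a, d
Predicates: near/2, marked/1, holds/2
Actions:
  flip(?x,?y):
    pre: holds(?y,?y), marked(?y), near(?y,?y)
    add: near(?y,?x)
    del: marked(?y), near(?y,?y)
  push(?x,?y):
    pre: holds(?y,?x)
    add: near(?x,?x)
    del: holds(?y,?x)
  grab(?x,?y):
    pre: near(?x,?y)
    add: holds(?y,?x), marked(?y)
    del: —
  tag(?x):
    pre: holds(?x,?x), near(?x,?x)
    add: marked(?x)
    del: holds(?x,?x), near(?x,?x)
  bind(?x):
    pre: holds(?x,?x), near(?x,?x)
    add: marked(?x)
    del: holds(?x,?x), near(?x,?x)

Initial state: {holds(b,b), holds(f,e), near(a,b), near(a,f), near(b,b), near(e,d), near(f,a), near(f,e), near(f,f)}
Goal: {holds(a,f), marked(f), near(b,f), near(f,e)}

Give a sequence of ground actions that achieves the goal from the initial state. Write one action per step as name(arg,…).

1. grab(f,f)  →  {holds(b,b), holds(f,e), holds(f,f), marked(f), near(a,b), near(a,f), near(b,b), near(e,d), near(f,a), near(f,e), near(f,f)}
2. grab(f,a)  →  {holds(a,f), holds(b,b), holds(f,e), holds(f,f), marked(a), marked(f), near(a,b), near(a,f), near(b,b), near(e,d), near(f,a), near(f,e), near(f,f)}
3. grab(b,b)  →  {holds(a,f), holds(b,b), holds(f,e), holds(f,f), marked(a), marked(b), marked(f), near(a,b), near(a,f), near(b,b), near(e,d), near(f,a), near(f,e), near(f,f)}
4. flip(f,b)  →  {holds(a,f), holds(b,b), holds(f,e), holds(f,f), marked(a), marked(f), near(a,b), near(a,f), near(b,f), near(e,d), near(f,a), near(f,e), near(f,f)}

grab(f,f); grab(f,a); grab(b,b); flip(f,b)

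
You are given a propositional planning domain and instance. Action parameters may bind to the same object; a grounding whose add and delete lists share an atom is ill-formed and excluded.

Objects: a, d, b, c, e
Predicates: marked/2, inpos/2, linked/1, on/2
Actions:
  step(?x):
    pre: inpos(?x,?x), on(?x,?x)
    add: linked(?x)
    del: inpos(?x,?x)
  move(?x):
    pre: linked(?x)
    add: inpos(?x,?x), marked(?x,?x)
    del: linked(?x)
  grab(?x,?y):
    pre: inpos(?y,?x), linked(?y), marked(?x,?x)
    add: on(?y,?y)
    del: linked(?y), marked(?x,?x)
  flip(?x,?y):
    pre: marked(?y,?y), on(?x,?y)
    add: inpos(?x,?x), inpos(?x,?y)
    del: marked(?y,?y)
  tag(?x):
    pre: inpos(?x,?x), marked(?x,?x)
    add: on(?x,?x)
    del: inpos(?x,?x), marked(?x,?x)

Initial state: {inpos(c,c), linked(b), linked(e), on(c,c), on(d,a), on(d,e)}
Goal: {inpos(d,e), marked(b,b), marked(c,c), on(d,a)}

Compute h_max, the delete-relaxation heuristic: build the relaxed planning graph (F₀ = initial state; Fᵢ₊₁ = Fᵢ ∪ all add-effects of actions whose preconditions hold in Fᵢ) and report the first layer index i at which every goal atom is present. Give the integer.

2

F0 = init (6 atoms)
F1 = F0 ∪ {inpos(b,b), inpos(e,e), linked(c), marked(b,b), marked(e,e)}  (11 atoms)
F2 = F1 ∪ {inpos(d,d), inpos(d,e), marked(c,c), on(b,b), on(e,e)}  (16 atoms)
goal ⊆ F2  ⇒  h_max = 2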